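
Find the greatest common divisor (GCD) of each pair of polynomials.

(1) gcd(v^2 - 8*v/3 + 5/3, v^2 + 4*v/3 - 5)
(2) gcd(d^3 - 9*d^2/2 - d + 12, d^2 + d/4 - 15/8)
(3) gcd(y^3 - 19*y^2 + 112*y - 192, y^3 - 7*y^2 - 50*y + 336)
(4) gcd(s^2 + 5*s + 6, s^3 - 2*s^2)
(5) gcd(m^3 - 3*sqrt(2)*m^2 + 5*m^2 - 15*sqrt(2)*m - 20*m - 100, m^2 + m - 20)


(1) = v - 5/3
(2) = gcd((d - 4)*(d - 2)*(d + 3/2), (d - 5/4)*(d + 3/2)) = d + 3/2
(3) = y - 8
(4) = gcd((s + 2)*(s + 3), s^2*(s - 2)) = 1
(5) = gcd((m + 5)*(m - 5*sqrt(2))*(m + 2*sqrt(2)), (m - 4)*(m + 5)) = m + 5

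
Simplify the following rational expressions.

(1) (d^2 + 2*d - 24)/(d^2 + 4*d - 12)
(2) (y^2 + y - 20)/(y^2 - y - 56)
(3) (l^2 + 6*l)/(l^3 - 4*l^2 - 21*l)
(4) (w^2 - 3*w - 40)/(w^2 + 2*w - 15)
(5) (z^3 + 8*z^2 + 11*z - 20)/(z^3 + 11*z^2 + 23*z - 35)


(1) = (d - 4)/(d - 2)
(2) = (y^2 + y - 20)/(y^2 - y - 56)
(3) = (l + 6)/(l^2 - 4*l - 21)
(4) = (w - 8)/(w - 3)
(5) = (z + 4)/(z + 7)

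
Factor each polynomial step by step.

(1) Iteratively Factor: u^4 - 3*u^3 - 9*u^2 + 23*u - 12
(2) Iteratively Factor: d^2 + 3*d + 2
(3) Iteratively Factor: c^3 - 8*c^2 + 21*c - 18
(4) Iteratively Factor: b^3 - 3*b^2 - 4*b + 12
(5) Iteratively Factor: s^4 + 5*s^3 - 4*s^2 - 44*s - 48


(1) = (u - 1)*(u^3 - 2*u^2 - 11*u + 12) = (u - 1)^2*(u^2 - u - 12) = (u - 1)^2*(u + 3)*(u - 4)
(2) = (d + 2)*(d + 1)
(3) = (c - 2)*(c^2 - 6*c + 9) = (c - 3)*(c - 2)*(c - 3)
(4) = (b - 3)*(b^2 - 4) = (b - 3)*(b - 2)*(b + 2)
(5) = (s - 3)*(s^3 + 8*s^2 + 20*s + 16) = (s - 3)*(s + 4)*(s^2 + 4*s + 4) = (s - 3)*(s + 2)*(s + 4)*(s + 2)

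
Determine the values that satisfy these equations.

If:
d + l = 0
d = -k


Then:
d = -l
k = l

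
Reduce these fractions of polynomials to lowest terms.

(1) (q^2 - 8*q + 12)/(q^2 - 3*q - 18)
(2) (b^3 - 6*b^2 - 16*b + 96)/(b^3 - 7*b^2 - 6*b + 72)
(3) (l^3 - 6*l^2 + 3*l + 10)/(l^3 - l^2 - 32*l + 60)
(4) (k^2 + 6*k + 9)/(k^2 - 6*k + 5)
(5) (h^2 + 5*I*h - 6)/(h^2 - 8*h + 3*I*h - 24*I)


(1) = (q - 2)/(q + 3)
(2) = (b + 4)/(b + 3)
(3) = (l + 1)/(l + 6)
(4) = (k^2 + 6*k + 9)/(k^2 - 6*k + 5)
(5) = (h + 2*I)/(h - 8)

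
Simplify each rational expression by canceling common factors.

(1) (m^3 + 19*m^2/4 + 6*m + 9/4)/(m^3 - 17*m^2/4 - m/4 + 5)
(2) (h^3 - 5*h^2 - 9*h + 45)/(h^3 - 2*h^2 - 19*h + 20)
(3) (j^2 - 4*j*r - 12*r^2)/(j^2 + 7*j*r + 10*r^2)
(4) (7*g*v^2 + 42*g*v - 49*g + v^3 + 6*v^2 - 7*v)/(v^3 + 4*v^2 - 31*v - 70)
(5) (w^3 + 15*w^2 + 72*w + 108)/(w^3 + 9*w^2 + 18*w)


(1) = (4*m^2 + 15*m + 9)/(4*m^2 - 21*m + 20)
(2) = (h^2 - 9)/(h^2 + 3*h - 4)
(3) = (j - 6*r)/(j + 5*r)
(4) = (7*g*v - 7*g + v^2 - v)/(v^2 - 3*v - 10)
(5) = (w + 6)/w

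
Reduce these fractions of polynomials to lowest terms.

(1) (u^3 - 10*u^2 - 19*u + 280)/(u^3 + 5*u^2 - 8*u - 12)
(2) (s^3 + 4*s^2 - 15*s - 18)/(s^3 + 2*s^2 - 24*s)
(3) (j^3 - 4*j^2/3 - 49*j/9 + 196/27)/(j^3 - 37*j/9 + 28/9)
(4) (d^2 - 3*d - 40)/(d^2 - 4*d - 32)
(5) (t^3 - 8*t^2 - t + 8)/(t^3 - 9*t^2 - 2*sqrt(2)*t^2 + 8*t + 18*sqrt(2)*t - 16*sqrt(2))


(1) = (u^3 - 10*u^2 - 19*u + 280)/(u^3 + 5*u^2 - 8*u - 12)
(2) = (s^2 - 2*s - 3)/(s^2 - 4*s)
(3) = (3*j - 7)/(3*j - 3)
(4) = (d + 5)/(d + 4)
(5) = (t + 1)/(t - 2*sqrt(2))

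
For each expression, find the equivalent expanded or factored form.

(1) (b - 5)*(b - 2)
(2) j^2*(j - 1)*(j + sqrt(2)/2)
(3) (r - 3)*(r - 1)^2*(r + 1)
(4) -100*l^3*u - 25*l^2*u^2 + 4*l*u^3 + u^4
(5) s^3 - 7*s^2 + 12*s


(1) = b^2 - 7*b + 10
(2) = j^4 - j^3 + sqrt(2)*j^3/2 - sqrt(2)*j^2/2
(3) = r^4 - 4*r^3 + 2*r^2 + 4*r - 3
(4) = u*(-5*l + u)*(4*l + u)*(5*l + u)
(5) = s*(s - 4)*(s - 3)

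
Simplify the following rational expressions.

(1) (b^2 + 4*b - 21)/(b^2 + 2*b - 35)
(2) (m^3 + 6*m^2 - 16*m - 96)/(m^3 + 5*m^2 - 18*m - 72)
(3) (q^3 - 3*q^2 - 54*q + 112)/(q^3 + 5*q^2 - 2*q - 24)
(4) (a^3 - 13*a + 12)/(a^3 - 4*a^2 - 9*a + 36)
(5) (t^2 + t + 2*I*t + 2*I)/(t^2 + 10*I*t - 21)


(1) = (b - 3)/(b - 5)
(2) = (m + 4)/(m + 3)
(3) = (q^2 - q - 56)/(q^2 + 7*q + 12)
(4) = (a^2 + 3*a - 4)/(a^2 - a - 12)
(5) = (t^2 + t*(1 + 2*I) + 2*I)/(t^2 + 10*I*t - 21)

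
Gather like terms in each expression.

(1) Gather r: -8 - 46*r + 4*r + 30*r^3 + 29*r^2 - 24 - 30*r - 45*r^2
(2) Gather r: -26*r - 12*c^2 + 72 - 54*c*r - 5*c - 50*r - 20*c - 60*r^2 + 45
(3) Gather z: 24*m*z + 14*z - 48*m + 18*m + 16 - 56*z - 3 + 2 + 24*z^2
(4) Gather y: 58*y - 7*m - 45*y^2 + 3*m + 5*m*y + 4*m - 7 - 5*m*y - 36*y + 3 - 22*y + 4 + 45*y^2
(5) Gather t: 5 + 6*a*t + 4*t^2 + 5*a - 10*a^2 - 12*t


(1) = 30*r^3 - 16*r^2 - 72*r - 32
(2) = -12*c^2 - 25*c - 60*r^2 + r*(-54*c - 76) + 117
(3) = -30*m + 24*z^2 + z*(24*m - 42) + 15
(4) = 0
(5) = -10*a^2 + 5*a + 4*t^2 + t*(6*a - 12) + 5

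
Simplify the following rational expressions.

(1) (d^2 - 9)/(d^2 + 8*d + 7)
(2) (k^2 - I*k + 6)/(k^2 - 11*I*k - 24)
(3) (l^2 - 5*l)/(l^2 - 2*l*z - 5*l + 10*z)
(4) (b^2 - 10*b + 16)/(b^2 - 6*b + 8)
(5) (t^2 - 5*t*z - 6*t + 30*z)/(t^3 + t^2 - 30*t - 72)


(1) = (d^2 - 9)/(d^2 + 8*d + 7)
(2) = (k + 2*I)/(k - 8*I)
(3) = -l/(-l + 2*z)
(4) = (b - 8)/(b - 4)
(5) = (t - 5*z)/(t^2 + 7*t + 12)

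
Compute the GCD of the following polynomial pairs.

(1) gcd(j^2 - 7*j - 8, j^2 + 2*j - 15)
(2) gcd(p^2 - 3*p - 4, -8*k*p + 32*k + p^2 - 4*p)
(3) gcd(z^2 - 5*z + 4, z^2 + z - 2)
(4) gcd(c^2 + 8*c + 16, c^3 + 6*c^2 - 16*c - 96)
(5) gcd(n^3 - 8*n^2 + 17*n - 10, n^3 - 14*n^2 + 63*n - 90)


(1) = gcd((j - 8)*(j + 1), (j - 3)*(j + 5)) = 1
(2) = gcd((p - 4)*(p + 1), (-8*k + p)*(p - 4)) = p - 4
(3) = gcd((z - 4)*(z - 1), (z - 1)*(z + 2)) = z - 1
(4) = gcd((c + 4)^2, (c - 4)*(c + 4)*(c + 6)) = c + 4
(5) = gcd((n - 5)*(n - 2)*(n - 1), (n - 6)*(n - 5)*(n - 3)) = n - 5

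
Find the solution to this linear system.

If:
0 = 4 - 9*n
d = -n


Then:
d = -4/9
n = 4/9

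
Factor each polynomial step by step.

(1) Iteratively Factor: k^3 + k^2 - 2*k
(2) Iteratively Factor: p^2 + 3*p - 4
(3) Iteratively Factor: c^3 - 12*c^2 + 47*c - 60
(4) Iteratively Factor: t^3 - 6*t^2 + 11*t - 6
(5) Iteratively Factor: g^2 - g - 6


(1) = (k)*(k^2 + k - 2) = k*(k + 2)*(k - 1)
(2) = (p - 1)*(p + 4)
(3) = (c - 3)*(c^2 - 9*c + 20) = (c - 4)*(c - 3)*(c - 5)
(4) = (t - 1)*(t^2 - 5*t + 6) = (t - 3)*(t - 1)*(t - 2)
(5) = (g + 2)*(g - 3)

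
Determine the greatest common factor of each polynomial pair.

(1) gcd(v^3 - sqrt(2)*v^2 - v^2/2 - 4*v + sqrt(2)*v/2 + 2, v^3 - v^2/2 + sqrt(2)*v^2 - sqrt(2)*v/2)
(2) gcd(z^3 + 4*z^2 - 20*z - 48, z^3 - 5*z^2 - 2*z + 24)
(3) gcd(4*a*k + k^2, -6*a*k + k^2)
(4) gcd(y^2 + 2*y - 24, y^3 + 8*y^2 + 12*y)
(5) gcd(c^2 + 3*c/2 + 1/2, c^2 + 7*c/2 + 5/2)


(1) = gcd((v - 1/2)*(v - 2*sqrt(2))*(v + sqrt(2)), v*(v - 1/2)*(v + sqrt(2))) = v^2 + v*(-1/2 + sqrt(2)) - sqrt(2)/2
(2) = gcd((z - 4)*(z + 2)*(z + 6), (z - 4)*(z - 3)*(z + 2)) = z^2 - 2*z - 8
(3) = gcd(k*(4*a + k), k*(-6*a + k)) = k
(4) = y + 6
(5) = gcd((c + 1/2)*(c + 1), (c + 1)*(c + 5/2)) = c + 1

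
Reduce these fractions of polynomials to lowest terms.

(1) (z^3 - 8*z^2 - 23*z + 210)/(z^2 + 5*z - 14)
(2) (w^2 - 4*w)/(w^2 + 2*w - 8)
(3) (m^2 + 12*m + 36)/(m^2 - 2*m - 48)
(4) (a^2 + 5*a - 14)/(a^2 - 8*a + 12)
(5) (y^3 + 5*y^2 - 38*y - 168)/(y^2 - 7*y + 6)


(1) = (z^3 - 8*z^2 - 23*z + 210)/(z^2 + 5*z - 14)
(2) = (w^2 - 4*w)/(w^2 + 2*w - 8)
(3) = (m + 6)/(m - 8)
(4) = (a + 7)/(a - 6)
(5) = (y^2 + 11*y + 28)/(y - 1)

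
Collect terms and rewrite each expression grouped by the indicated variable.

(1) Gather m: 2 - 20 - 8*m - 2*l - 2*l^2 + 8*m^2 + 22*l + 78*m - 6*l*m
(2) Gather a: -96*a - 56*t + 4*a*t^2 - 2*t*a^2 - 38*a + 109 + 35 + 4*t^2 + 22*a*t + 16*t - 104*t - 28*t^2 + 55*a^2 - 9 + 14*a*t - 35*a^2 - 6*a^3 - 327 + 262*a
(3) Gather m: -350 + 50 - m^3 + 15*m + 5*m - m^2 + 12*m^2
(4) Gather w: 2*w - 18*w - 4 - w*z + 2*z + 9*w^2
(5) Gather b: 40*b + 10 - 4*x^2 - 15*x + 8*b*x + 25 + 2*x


(1) = -2*l^2 + 20*l + 8*m^2 + m*(70 - 6*l) - 18
(2) = -6*a^3 + a^2*(20 - 2*t) + a*(4*t^2 + 36*t + 128) - 24*t^2 - 144*t - 192
(3) = -m^3 + 11*m^2 + 20*m - 300
(4) = 9*w^2 + w*(-z - 16) + 2*z - 4
(5) = b*(8*x + 40) - 4*x^2 - 13*x + 35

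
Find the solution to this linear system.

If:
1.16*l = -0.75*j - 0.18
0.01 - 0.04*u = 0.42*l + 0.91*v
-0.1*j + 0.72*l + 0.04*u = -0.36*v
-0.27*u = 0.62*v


Then:
j = -0.18
l = -0.04
u = -0.07
v = 0.03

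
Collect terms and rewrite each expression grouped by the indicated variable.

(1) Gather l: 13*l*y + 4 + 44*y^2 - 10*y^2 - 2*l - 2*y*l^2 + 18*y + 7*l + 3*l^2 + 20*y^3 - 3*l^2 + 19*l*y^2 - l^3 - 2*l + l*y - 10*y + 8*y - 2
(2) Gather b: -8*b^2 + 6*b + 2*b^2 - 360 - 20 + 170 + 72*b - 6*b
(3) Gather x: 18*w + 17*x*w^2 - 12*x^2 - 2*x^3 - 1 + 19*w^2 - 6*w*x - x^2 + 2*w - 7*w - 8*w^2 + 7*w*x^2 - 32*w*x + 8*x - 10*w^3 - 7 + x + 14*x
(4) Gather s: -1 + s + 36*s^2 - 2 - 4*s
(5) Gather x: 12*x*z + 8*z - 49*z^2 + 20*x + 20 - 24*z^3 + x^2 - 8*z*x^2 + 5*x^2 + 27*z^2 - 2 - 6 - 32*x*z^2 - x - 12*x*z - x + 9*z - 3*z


(1) = -l^3 - 2*l^2*y + l*(19*y^2 + 14*y + 3) + 20*y^3 + 34*y^2 + 16*y + 2
(2) = -6*b^2 + 72*b - 210
(3) = -10*w^3 + 11*w^2 + 13*w - 2*x^3 + x^2*(7*w - 13) + x*(17*w^2 - 38*w + 23) - 8
(4) = 36*s^2 - 3*s - 3
(5) = x^2*(6 - 8*z) + x*(18 - 32*z^2) - 24*z^3 - 22*z^2 + 14*z + 12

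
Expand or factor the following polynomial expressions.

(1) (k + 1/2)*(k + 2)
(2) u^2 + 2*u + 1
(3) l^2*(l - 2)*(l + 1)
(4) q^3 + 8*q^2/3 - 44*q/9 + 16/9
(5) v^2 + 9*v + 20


(1) = k^2 + 5*k/2 + 1
(2) = (u + 1)^2
(3) = l^4 - l^3 - 2*l^2
(4) = (q - 2/3)^2*(q + 4)
(5) = (v + 4)*(v + 5)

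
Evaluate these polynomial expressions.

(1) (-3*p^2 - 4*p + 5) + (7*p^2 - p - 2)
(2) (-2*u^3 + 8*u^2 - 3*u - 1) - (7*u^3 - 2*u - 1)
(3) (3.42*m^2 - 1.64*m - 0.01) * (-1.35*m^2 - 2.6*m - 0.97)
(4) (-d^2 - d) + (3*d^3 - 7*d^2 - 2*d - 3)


(1) = 4*p^2 - 5*p + 3
(2) = -9*u^3 + 8*u^2 - u
(3) = -4.617*m^4 - 6.678*m^3 + 0.9601*m^2 + 1.6168*m + 0.0097
(4) = 3*d^3 - 8*d^2 - 3*d - 3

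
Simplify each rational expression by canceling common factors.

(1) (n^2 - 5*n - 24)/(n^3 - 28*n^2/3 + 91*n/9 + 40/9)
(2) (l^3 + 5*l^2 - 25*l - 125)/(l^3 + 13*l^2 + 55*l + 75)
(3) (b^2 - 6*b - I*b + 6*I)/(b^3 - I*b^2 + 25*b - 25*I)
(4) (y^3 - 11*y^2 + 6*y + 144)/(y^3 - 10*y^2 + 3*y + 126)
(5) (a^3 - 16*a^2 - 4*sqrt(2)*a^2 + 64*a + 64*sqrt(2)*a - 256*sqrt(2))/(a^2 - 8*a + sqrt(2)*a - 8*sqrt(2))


(1) = (9*n + 27)/(9*n^2 - 12*n - 5)
(2) = (l - 5)/(l + 3)
(3) = (b - 6)/(b^2 + 25)
(4) = (y - 8)/(y - 7)
(5) = (a^2 + a*(-8 - 4*sqrt(2)) + 32*sqrt(2))/(a + sqrt(2))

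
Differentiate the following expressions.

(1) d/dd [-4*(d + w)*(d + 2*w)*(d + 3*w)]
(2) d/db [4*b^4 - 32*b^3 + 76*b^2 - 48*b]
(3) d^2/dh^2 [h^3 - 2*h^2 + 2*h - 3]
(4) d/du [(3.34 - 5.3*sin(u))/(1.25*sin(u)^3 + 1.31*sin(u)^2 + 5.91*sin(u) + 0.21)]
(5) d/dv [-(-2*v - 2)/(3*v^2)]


(1) = -12*d^2 - 48*d*w - 44*w^2
(2) = 16*b^3 - 96*b^2 + 152*b - 48
(3) = 6*h - 4
(4) = (13.25*sin(u)^3 - 5.582*sin(u)^2 - 8.7508*sin(u) - 20.8524)*cos(u)/(1.5625*sin(u)^6 + 3.275*sin(u)^5 + 16.4911*sin(u)^4 + 16.0092*sin(u)^3 + 35.4783*sin(u)^2 + 2.4822*sin(u) + 0.0441)
(5) = 2*(-v - 2)/(3*v^3)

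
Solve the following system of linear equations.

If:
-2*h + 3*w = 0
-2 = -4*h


Then:
h = 1/2
w = 1/3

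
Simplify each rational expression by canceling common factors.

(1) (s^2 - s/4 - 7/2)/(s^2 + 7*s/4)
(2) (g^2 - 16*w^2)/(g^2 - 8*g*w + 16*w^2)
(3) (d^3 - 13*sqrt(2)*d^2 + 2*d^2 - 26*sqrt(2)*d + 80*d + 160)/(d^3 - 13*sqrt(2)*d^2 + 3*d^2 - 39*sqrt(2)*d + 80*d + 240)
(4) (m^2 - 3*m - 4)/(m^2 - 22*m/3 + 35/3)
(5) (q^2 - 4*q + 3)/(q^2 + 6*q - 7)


(1) = (s - 2)/s
(2) = (-g - 4*w)/(-g + 4*w)
(3) = (d + 2)/(d + 3)
(4) = (3*m^2 - 9*m - 12)/(3*m^2 - 22*m + 35)
(5) = (q - 3)/(q + 7)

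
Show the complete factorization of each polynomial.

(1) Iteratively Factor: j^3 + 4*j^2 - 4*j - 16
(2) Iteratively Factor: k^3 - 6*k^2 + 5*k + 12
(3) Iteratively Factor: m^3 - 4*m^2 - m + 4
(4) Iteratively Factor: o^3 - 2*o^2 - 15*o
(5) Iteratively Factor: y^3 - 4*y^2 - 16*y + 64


(1) = (j + 4)*(j^2 - 4) = (j - 2)*(j + 4)*(j + 2)
(2) = (k - 4)*(k^2 - 2*k - 3) = (k - 4)*(k - 3)*(k + 1)
(3) = (m - 4)*(m^2 - 1) = (m - 4)*(m + 1)*(m - 1)
(4) = (o - 5)*(o^2 + 3*o) = (o - 5)*(o + 3)*(o)
(5) = (y - 4)*(y^2 - 16) = (y - 4)*(y + 4)*(y - 4)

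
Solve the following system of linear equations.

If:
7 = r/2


Then:
r = 14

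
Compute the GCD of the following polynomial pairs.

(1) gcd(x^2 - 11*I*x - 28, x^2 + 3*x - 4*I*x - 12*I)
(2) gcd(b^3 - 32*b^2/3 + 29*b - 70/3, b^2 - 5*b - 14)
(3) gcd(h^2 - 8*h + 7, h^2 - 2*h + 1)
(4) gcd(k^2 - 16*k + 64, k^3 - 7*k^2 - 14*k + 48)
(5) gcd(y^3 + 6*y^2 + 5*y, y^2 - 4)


(1) = gcd((x - 7*I)*(x - 4*I), (x + 3)*(x - 4*I)) = x - 4*I
(2) = b - 7
(3) = gcd((h - 7)*(h - 1), (h - 1)^2) = h - 1
(4) = gcd((k - 8)^2, (k - 8)*(k - 2)*(k + 3)) = k - 8
(5) = 1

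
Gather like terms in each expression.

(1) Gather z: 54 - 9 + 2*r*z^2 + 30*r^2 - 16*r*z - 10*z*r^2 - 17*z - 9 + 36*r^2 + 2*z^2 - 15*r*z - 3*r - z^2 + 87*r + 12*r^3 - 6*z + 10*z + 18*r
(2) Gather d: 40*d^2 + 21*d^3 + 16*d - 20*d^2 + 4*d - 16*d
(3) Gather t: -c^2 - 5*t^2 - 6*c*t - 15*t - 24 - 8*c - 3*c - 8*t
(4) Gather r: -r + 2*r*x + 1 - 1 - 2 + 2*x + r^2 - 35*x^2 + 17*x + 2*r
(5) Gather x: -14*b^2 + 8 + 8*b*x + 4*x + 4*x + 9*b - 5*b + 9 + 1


(1) = 12*r^3 + 66*r^2 + 102*r + z^2*(2*r + 1) + z*(-10*r^2 - 31*r - 13) + 36
(2) = 21*d^3 + 20*d^2 + 4*d
(3) = -c^2 - 11*c - 5*t^2 + t*(-6*c - 23) - 24
(4) = r^2 + r*(2*x + 1) - 35*x^2 + 19*x - 2
(5) = -14*b^2 + 4*b + x*(8*b + 8) + 18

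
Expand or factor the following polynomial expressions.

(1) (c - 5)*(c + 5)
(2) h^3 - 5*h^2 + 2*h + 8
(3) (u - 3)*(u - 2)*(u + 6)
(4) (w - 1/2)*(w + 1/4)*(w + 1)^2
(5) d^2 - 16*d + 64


(1) = c^2 - 25
(2) = (h - 4)*(h - 2)*(h + 1)
(3) = u^3 + u^2 - 24*u + 36
(4) = w^4 + 7*w^3/4 + 3*w^2/8 - w/2 - 1/8
(5) = (d - 8)^2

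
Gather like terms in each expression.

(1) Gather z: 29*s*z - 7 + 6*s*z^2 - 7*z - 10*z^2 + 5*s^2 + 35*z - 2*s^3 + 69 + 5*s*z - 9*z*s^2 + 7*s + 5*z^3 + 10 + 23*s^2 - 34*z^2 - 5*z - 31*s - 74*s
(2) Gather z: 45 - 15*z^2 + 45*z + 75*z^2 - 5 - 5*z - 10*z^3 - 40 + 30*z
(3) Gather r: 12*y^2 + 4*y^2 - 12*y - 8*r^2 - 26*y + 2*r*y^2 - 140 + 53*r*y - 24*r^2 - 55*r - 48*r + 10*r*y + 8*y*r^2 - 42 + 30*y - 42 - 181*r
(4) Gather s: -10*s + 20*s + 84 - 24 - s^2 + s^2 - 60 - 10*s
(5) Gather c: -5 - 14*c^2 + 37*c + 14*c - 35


(1) = -2*s^3 + 28*s^2 - 98*s + 5*z^3 + z^2*(6*s - 44) + z*(-9*s^2 + 34*s + 23) + 72
(2) = -10*z^3 + 60*z^2 + 70*z
(3) = r^2*(8*y - 32) + r*(2*y^2 + 63*y - 284) + 16*y^2 - 8*y - 224
(4) = 0
(5) = -14*c^2 + 51*c - 40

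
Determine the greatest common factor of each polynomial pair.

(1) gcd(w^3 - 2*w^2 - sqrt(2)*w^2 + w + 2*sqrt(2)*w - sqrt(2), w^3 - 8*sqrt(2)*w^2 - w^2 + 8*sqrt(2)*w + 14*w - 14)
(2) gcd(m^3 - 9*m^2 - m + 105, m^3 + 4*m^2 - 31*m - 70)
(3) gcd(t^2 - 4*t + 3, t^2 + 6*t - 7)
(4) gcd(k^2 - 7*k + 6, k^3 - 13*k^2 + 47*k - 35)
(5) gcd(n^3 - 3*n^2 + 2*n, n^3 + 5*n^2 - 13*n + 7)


(1) = gcd((w - 1)^2*(w - sqrt(2)), (w - 1)*(w - 7*sqrt(2))*(w - sqrt(2))) = w^2 + w*(-sqrt(2) - 1) + sqrt(2)
(2) = gcd((m - 7)*(m - 5)*(m + 3), (m - 5)*(m + 2)*(m + 7)) = m - 5
(3) = gcd((t - 3)*(t - 1), (t - 1)*(t + 7)) = t - 1
(4) = k - 1
(5) = n - 1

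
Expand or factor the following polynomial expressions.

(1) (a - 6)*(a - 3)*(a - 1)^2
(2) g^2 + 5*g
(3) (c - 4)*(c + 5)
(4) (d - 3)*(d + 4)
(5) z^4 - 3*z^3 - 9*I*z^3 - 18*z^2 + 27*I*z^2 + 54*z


(1) = a^4 - 11*a^3 + 37*a^2 - 45*a + 18
(2) = g*(g + 5)
(3) = c^2 + c - 20
(4) = d^2 + d - 12
(5) = z*(z - 3)*(z - 6*I)*(z - 3*I)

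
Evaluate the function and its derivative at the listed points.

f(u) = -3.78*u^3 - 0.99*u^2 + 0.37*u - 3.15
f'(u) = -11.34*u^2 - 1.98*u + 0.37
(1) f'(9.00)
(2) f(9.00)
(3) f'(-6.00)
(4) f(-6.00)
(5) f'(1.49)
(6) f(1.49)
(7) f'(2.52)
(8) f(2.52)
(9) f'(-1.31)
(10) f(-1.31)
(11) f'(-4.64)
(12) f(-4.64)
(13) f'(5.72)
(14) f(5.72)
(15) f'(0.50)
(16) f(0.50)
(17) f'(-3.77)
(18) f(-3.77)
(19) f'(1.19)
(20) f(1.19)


(1) = -935.99
(2) = -2835.63
(3) = -395.99
(4) = 775.47
(5) = -27.76
(6) = -17.30
(7) = -76.63
(8) = -69.00
(9) = -16.50
(10) = 3.16
(11) = -234.59
(12) = 351.43
(13) = -381.98
(14) = -740.85
(15) = -3.46
(16) = -3.69
(17) = -153.34
(18) = 183.93
(19) = -18.04
(20) = -10.48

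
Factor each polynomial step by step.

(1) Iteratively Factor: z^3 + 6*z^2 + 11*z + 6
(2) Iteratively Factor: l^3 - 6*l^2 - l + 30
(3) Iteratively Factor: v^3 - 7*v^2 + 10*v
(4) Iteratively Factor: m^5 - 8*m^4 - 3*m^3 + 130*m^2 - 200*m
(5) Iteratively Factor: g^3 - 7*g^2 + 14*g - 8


(1) = (z + 2)*(z^2 + 4*z + 3) = (z + 1)*(z + 2)*(z + 3)
(2) = (l - 5)*(l^2 - l - 6) = (l - 5)*(l + 2)*(l - 3)
(3) = (v)*(v^2 - 7*v + 10) = v*(v - 5)*(v - 2)
(4) = (m - 5)*(m^4 - 3*m^3 - 18*m^2 + 40*m) = (m - 5)*(m + 4)*(m^3 - 7*m^2 + 10*m) = (m - 5)*(m - 2)*(m + 4)*(m^2 - 5*m) = m*(m - 5)*(m - 2)*(m + 4)*(m - 5)
(5) = (g - 2)*(g^2 - 5*g + 4) = (g - 4)*(g - 2)*(g - 1)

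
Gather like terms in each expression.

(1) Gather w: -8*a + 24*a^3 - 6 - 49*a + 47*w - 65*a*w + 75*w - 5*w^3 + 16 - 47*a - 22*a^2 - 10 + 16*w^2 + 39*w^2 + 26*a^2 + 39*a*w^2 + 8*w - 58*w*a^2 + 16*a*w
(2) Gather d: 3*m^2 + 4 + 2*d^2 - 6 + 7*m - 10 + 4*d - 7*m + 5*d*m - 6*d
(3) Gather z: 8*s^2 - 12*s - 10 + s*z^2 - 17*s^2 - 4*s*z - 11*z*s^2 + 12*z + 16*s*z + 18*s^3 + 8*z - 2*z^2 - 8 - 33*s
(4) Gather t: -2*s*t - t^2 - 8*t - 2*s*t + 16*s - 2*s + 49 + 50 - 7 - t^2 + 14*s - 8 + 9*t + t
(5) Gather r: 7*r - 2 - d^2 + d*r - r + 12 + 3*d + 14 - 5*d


(1) = 24*a^3 + 4*a^2 - 104*a - 5*w^3 + w^2*(39*a + 55) + w*(-58*a^2 - 49*a + 130)
(2) = 2*d^2 + d*(5*m - 2) + 3*m^2 - 12
(3) = 18*s^3 - 9*s^2 - 45*s + z^2*(s - 2) + z*(-11*s^2 + 12*s + 20) - 18
(4) = 28*s - 2*t^2 + t*(2 - 4*s) + 84
(5) = -d^2 - 2*d + r*(d + 6) + 24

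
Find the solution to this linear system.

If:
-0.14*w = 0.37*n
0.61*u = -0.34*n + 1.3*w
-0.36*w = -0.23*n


Then:
n = 0.00
u = 0.00
w = 0.00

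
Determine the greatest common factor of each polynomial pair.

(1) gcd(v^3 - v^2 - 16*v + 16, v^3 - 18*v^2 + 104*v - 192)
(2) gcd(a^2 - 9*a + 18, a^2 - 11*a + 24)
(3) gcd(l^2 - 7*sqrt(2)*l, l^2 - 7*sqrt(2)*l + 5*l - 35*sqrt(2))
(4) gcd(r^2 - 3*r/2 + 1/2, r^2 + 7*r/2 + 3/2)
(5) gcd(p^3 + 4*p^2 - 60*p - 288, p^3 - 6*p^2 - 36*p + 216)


(1) = gcd((v - 4)*(v - 1)*(v + 4), (v - 8)*(v - 6)*(v - 4)) = v - 4
(2) = a - 3
(3) = gcd(l*(l - 7*sqrt(2)), (l + 5)*(l - 7*sqrt(2))) = l - 7*sqrt(2)
(4) = 1
(5) = gcd((p - 8)*(p + 6)^2, (p - 6)^2*(p + 6)) = p + 6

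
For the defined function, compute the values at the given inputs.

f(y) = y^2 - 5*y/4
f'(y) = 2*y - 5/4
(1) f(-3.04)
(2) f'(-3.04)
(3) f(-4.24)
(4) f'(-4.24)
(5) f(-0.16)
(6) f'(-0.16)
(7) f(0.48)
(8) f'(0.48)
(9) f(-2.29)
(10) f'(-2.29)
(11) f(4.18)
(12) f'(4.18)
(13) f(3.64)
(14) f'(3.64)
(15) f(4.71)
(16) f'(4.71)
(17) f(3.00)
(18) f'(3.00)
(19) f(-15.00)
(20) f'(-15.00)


(1) = 13.04
(2) = -7.33
(3) = 23.28
(4) = -9.73
(5) = 0.23
(6) = -1.57
(7) = -0.37
(8) = -0.29
(9) = 8.11
(10) = -5.83
(11) = 12.25
(12) = 7.11
(13) = 8.70
(14) = 6.03
(15) = 16.30
(16) = 8.17
(17) = 5.25
(18) = 4.75
(19) = 243.75
(20) = -31.25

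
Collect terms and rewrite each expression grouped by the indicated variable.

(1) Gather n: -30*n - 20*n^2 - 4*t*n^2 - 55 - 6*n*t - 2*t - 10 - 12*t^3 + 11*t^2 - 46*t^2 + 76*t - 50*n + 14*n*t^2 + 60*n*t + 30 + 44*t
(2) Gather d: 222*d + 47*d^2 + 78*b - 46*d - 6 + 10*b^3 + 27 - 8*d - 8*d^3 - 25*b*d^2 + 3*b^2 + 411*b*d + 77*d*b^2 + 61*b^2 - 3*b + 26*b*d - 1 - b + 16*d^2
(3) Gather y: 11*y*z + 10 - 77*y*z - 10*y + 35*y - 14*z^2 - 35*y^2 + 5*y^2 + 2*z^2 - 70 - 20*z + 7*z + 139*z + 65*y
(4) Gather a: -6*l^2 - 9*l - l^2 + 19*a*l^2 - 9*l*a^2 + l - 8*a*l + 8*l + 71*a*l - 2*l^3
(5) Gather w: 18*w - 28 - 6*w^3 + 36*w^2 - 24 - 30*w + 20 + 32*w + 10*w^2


(1) = n^2*(-4*t - 20) + n*(14*t^2 + 54*t - 80) - 12*t^3 - 35*t^2 + 118*t - 35
(2) = 10*b^3 + 64*b^2 + 74*b - 8*d^3 + d^2*(63 - 25*b) + d*(77*b^2 + 437*b + 168) + 20
(3) = -30*y^2 + y*(90 - 66*z) - 12*z^2 + 126*z - 60
(4) = -9*a^2*l + a*(19*l^2 + 63*l) - 2*l^3 - 7*l^2
(5) = -6*w^3 + 46*w^2 + 20*w - 32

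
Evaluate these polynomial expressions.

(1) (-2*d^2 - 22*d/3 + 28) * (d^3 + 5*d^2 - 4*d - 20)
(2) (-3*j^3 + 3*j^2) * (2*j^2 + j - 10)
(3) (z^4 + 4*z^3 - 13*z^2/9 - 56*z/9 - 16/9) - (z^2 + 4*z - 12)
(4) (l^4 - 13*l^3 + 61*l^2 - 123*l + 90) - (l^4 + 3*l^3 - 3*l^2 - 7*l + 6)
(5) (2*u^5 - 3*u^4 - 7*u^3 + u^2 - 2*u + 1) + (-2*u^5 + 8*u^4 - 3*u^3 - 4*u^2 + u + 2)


(1) = -2*d^5 - 52*d^4/3 - 2*d^3/3 + 628*d^2/3 + 104*d/3 - 560
(2) = -6*j^5 + 3*j^4 + 33*j^3 - 30*j^2
(3) = z^4 + 4*z^3 - 22*z^2/9 - 92*z/9 + 92/9
(4) = -16*l^3 + 64*l^2 - 116*l + 84
(5) = 5*u^4 - 10*u^3 - 3*u^2 - u + 3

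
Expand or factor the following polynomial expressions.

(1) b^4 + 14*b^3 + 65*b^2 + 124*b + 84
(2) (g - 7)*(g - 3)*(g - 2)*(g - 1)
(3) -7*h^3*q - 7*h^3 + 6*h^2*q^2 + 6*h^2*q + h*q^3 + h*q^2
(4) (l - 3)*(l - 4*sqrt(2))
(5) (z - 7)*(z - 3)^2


(1) = (b + 2)^2*(b + 3)*(b + 7)
(2) = g^4 - 13*g^3 + 53*g^2 - 83*g + 42
(3) = (-h + q)*(7*h + q)*(h*q + h)
(4) = l^2 - 4*sqrt(2)*l - 3*l + 12*sqrt(2)
(5) = z^3 - 13*z^2 + 51*z - 63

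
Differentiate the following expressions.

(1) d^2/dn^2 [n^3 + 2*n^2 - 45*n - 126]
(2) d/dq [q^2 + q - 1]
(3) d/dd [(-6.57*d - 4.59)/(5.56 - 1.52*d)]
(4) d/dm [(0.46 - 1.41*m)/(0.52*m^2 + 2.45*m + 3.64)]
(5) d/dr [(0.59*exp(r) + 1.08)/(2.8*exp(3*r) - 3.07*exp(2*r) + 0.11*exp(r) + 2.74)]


(1) = 6*n + 4
(2) = 2*q + 1
(3) = (241.89336 - 66.12912*d)/(1.52*d - 5.56)^3
(4) = (0.7332*m^2 - 0.4784*m - 6.2594)/(0.2704*m^4 + 2.548*m^3 + 9.7881*m^2 + 17.836*m + 13.2496)
(5) = (-3.304*exp(3*r) - 7.2607*exp(2*r) + 6.6312*exp(r) + 1.4978)*exp(r)/(7.84*exp(6*r) - 17.192*exp(5*r) + 10.0409*exp(4*r) + 14.6686*exp(3*r) - 16.8115*exp(2*r) + 0.6028*exp(r) + 7.5076)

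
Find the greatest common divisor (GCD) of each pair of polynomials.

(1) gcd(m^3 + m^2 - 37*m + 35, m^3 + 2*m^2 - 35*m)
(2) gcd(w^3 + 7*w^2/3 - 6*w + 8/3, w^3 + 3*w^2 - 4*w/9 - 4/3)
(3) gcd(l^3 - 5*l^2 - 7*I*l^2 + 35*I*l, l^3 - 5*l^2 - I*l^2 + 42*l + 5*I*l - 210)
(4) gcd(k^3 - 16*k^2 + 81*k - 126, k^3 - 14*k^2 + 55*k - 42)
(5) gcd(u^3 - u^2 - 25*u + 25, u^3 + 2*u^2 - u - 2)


(1) = gcd((m - 5)*(m - 1)*(m + 7), m*(m - 5)*(m + 7)) = m^2 + 2*m - 35
(2) = w - 2/3
(3) = l^2 + l*(-5 - 7*I) + 35*I
(4) = gcd((k - 7)*(k - 6)*(k - 3), (k - 7)*(k - 6)*(k - 1)) = k^2 - 13*k + 42
(5) = u - 1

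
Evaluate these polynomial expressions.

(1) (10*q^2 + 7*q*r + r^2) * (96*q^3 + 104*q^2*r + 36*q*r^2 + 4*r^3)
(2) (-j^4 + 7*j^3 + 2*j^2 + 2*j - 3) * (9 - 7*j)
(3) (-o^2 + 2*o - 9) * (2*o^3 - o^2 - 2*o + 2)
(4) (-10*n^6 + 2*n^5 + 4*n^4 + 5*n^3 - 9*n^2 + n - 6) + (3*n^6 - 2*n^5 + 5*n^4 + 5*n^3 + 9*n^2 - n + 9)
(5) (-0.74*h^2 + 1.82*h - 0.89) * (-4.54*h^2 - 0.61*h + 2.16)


(1) = 960*q^5 + 1712*q^4*r + 1184*q^3*r^2 + 396*q^2*r^3 + 64*q*r^4 + 4*r^5
(2) = 7*j^5 - 58*j^4 + 49*j^3 + 4*j^2 + 39*j - 27
(3) = -2*o^5 + 5*o^4 - 18*o^3 + 3*o^2 + 22*o - 18
(4) = -7*n^6 + 9*n^4 + 10*n^3 + 3
(5) = 3.3596*h^4 - 7.8114*h^3 + 1.332*h^2 + 4.4741*h - 1.9224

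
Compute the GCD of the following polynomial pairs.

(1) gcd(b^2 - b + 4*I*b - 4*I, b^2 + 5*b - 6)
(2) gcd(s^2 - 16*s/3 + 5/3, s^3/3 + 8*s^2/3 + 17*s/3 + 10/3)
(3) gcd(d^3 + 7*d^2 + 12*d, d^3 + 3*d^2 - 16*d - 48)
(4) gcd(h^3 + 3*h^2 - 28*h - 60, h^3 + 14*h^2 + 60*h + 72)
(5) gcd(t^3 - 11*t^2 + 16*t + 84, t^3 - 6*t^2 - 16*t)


(1) = b - 1
(2) = 1
(3) = gcd(d*(d + 3)*(d + 4), (d - 4)*(d + 3)*(d + 4)) = d^2 + 7*d + 12
(4) = h^2 + 8*h + 12
(5) = gcd((t - 7)*(t - 6)*(t + 2), t*(t - 8)*(t + 2)) = t + 2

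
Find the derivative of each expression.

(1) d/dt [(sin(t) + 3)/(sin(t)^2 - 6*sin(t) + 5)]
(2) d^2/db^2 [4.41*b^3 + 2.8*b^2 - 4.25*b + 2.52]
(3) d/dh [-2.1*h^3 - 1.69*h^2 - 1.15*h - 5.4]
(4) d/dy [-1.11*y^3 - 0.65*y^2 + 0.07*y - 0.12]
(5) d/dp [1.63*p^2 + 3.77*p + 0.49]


(1) = (-6*sin(t) + cos(t)^2 + 22)*cos(t)/(sin(t)^2 - 6*sin(t) + 5)^2
(2) = 26.46*b + 5.6
(3) = -6.3*h^2 - 3.38*h - 1.15
(4) = -3.33*y^2 - 1.3*y + 0.07
(5) = 3.26*p + 3.77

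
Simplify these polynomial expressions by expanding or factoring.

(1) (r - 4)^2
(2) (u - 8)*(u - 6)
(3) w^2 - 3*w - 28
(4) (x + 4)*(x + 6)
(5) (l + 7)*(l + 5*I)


(1) = r^2 - 8*r + 16
(2) = u^2 - 14*u + 48
(3) = (w - 7)*(w + 4)
(4) = x^2 + 10*x + 24
(5) = l^2 + 7*l + 5*I*l + 35*I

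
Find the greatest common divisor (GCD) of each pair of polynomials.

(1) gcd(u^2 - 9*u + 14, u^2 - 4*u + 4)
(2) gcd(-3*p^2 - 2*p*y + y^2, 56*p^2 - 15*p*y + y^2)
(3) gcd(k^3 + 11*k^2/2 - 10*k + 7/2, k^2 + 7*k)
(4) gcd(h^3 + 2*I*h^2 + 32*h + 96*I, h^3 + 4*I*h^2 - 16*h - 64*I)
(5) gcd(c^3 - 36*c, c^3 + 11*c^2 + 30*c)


(1) = u - 2
(2) = gcd((-3*p + y)*(p + y), (-8*p + y)*(-7*p + y)) = 1
(3) = k + 7
(4) = gcd((h - 6*I)*(h + 4*I)^2, (h - 4)*(h + 4)*(h + 4*I)) = h + 4*I
(5) = c^2 + 6*c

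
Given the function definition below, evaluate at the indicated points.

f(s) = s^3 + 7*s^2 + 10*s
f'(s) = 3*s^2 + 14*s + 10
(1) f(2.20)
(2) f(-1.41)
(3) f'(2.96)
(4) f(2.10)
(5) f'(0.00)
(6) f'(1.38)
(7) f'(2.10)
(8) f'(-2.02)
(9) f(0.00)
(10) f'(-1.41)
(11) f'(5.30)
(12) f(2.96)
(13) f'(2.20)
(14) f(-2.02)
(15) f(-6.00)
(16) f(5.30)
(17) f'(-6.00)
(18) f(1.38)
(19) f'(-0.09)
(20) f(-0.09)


(1) = 66.53
(2) = -2.99
(3) = 77.72
(4) = 61.13
(5) = 10.00
(6) = 35.03
(7) = 52.63
(8) = -6.04
(9) = 0.00
(10) = -3.78
(11) = 168.47
(12) = 116.87
(13) = 55.32
(14) = 0.12
(15) = -24.00
(16) = 398.51
(17) = 34.00
(18) = 29.76
(19) = 8.76
(20) = -0.84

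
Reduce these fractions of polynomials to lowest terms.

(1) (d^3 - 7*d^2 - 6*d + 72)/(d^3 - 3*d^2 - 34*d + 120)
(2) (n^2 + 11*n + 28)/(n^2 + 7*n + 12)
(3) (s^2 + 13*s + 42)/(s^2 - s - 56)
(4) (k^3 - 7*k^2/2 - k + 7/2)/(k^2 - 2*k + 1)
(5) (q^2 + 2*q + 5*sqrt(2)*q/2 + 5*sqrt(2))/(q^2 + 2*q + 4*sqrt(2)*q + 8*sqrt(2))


(1) = (d^2 - 3*d - 18)/(d^2 + d - 30)
(2) = (n + 7)/(n + 3)
(3) = (s + 6)/(s - 8)
(4) = (2*k^2 - 5*k - 7)/(2*k - 2)
(5) = (2*q + 5*sqrt(2))/(2*q + 8*sqrt(2))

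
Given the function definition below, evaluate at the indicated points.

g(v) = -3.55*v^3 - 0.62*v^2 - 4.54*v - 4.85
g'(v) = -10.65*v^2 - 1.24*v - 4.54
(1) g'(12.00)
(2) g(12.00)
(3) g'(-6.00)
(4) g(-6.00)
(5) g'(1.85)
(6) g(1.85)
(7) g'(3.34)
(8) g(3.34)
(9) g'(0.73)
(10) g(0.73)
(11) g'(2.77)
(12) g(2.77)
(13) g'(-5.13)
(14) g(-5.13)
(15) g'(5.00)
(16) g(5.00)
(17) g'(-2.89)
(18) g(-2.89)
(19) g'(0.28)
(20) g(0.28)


(1) = -1553.02
(2) = -6283.01
(3) = -380.50
(4) = 766.87
(5) = -43.28
(6) = -37.85
(7) = -127.49
(8) = -159.20
(9) = -11.12
(10) = -9.88
(11) = -89.69
(12) = -97.63
(13) = -278.45
(14) = 481.39
(15) = -276.99
(16) = -486.80
(17) = -89.91
(18) = 88.78
(19) = -5.72
(20) = -6.25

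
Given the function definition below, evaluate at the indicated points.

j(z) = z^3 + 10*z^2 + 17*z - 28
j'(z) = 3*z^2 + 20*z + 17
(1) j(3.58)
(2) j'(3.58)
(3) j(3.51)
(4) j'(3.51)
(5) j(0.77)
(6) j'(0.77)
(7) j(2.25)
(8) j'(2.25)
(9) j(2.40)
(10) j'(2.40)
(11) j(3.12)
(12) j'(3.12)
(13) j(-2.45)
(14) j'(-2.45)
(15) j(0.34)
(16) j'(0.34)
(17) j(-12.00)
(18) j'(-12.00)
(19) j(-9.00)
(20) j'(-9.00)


(1) = 206.91
(2) = 127.05
(3) = 198.11
(4) = 124.16
(5) = -8.52
(6) = 34.18
(7) = 72.27
(8) = 77.19
(9) = 84.22
(10) = 82.28
(11) = 152.76
(12) = 108.60
(13) = -24.33
(14) = -13.99
(15) = -21.02
(16) = 24.15
(17) = -520.00
(18) = 209.00
(19) = -100.00
(20) = 80.00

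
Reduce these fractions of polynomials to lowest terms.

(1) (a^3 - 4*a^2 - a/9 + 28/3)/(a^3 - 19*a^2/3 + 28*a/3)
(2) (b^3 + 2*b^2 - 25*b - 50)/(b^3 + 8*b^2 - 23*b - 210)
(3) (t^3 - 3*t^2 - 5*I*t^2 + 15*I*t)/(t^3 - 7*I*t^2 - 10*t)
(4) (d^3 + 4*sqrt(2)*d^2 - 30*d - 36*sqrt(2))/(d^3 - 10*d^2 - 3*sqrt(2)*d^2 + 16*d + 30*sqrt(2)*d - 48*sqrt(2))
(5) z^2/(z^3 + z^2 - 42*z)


(1) = (3*a^2 - 5*a - 12)/(3*a^2 - 12*a)
(2) = (b^2 + 7*b + 10)/(b^2 + 13*b + 42)
(3) = (t - 3)/(t - 2*I)
(4) = (d^2 + 7*sqrt(2)*d + 12)/(d^2 - 10*d + 16)
(5) = z/(z^2 + z - 42)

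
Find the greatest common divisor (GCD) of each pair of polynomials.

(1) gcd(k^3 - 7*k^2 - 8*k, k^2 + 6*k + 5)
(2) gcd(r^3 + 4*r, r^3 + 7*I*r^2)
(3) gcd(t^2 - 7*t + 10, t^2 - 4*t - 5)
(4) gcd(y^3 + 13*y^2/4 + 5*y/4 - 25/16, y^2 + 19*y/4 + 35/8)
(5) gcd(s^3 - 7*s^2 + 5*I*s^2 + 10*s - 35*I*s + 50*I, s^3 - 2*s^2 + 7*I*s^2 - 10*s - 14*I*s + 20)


(1) = gcd(k*(k - 8)*(k + 1), (k + 1)*(k + 5)) = k + 1
(2) = r
(3) = t - 5
(4) = y + 5/4
(5) = s^2 + s*(-2 + 5*I) - 10*I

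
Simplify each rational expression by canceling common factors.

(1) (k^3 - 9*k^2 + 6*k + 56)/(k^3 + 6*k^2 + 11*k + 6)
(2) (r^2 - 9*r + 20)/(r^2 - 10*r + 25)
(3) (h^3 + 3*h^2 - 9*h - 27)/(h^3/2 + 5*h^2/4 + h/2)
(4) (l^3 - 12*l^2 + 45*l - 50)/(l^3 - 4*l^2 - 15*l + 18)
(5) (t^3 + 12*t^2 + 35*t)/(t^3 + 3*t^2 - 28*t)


(1) = (k^2 - 11*k + 28)/(k^2 + 4*k + 3)
(2) = (r - 4)/(r - 5)
(3) = (4*h^3 + 12*h^2 - 36*h - 108)/(2*h^3 + 5*h^2 + 2*h)
(4) = (l^3 - 12*l^2 + 45*l - 50)/(l^3 - 4*l^2 - 15*l + 18)
(5) = (t + 5)/(t - 4)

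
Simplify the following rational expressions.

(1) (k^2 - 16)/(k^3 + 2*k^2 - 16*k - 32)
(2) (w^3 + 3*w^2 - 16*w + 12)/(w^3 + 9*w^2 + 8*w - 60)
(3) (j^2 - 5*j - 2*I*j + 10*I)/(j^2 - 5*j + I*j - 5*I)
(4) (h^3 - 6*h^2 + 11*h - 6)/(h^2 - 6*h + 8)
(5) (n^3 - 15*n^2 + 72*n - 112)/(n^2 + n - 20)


(1) = 1/(k + 2)
(2) = (w - 1)/(w + 5)
(3) = (j - 2*I)/(j + I)
(4) = (h^2 - 4*h + 3)/(h - 4)
(5) = (n^2 - 11*n + 28)/(n + 5)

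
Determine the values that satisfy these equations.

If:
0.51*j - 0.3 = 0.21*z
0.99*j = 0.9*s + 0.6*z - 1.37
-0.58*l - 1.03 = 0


Then:
j = 0.411764705882353*z + 0.588235294117647
l = -1.78
s = 2.16928104575163 - 0.213725490196078*z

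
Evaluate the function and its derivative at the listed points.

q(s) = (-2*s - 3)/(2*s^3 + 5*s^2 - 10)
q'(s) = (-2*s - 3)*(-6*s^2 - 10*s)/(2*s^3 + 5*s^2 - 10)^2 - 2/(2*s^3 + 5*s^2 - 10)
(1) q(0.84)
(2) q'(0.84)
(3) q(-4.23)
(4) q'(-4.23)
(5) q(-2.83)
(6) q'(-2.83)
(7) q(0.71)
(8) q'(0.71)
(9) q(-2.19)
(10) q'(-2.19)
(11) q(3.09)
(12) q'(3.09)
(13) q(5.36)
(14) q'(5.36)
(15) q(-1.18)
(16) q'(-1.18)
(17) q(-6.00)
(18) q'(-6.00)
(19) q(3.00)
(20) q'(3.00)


(1) = 0.89
(2) = 2.49
(3) = -0.08
(4) = -0.04
(5) = -0.17
(6) = -0.09
(7) = 0.65
(8) = 1.27
(9) = -0.20
(10) = 0.09
(11) = -0.09
(12) = 0.07
(13) = -0.03
(14) = 0.01
(15) = 0.10
(16) = 0.26
(17) = -0.03
(18) = -0.01
(19) = -0.10
(20) = 0.07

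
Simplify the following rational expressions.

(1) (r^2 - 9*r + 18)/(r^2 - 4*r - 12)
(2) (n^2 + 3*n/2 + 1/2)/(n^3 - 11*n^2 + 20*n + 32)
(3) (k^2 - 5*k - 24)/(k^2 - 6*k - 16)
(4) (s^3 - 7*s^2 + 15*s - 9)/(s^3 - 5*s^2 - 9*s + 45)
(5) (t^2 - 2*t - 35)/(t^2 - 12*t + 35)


(1) = (r - 3)/(r + 2)
(2) = (2*n + 1)/(2*n^2 - 24*n + 64)
(3) = (k + 3)/(k + 2)
(4) = (s^2 - 4*s + 3)/(s^2 - 2*s - 15)
(5) = (t + 5)/(t - 5)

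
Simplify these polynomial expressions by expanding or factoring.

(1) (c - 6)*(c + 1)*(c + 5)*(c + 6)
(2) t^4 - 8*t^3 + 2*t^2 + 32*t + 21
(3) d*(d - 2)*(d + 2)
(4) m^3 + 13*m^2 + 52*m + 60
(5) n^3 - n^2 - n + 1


(1) = c^4 + 6*c^3 - 31*c^2 - 216*c - 180
(2) = (t - 7)*(t - 3)*(t + 1)^2
(3) = d^3 - 4*d
(4) = (m + 2)*(m + 5)*(m + 6)
(5) = (n - 1)^2*(n + 1)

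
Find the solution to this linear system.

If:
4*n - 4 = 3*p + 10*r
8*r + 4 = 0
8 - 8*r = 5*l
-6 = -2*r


Then:
No Solution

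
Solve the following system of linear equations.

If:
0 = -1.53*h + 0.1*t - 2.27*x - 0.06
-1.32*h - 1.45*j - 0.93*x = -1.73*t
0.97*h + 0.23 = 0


Then:
h = -0.24
j = 26.4420689655172*x - 3.39666548169214
t = 22.7*x - 3.02783505154639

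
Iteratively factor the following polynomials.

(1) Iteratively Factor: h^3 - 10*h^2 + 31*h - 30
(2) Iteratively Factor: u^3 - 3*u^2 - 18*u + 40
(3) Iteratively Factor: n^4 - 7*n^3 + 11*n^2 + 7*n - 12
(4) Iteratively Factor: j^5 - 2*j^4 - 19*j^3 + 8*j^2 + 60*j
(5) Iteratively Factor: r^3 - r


(1) = (h - 2)*(h^2 - 8*h + 15) = (h - 3)*(h - 2)*(h - 5)
(2) = (u + 4)*(u^2 - 7*u + 10) = (u - 5)*(u + 4)*(u - 2)
(3) = (n - 3)*(n^3 - 4*n^2 - n + 4) = (n - 3)*(n + 1)*(n^2 - 5*n + 4) = (n - 3)*(n - 1)*(n + 1)*(n - 4)
(4) = (j - 2)*(j^4 - 19*j^2 - 30*j) = (j - 5)*(j - 2)*(j^3 + 5*j^2 + 6*j) = (j - 5)*(j - 2)*(j + 3)*(j^2 + 2*j) = (j - 5)*(j - 2)*(j + 2)*(j + 3)*(j)
(5) = (r + 1)*(r^2 - r) = (r - 1)*(r + 1)*(r)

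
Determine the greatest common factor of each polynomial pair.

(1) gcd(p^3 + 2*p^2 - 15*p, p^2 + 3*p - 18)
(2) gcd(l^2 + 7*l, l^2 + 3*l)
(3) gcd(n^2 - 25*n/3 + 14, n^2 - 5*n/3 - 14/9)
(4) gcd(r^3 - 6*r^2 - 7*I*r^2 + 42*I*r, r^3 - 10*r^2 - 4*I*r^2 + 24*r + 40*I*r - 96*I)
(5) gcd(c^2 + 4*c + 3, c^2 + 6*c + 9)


(1) = p - 3
(2) = gcd(l*(l + 7), l*(l + 3)) = l
(3) = gcd((n - 6)*(n - 7/3), (n - 7/3)*(n + 2/3)) = n - 7/3
(4) = gcd(r*(r - 6)*(r - 7*I), (r - 6)*(r - 4)*(r - 4*I)) = r - 6
(5) = c + 3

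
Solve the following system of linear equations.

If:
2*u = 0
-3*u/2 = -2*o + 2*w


Then:
o = w
u = 0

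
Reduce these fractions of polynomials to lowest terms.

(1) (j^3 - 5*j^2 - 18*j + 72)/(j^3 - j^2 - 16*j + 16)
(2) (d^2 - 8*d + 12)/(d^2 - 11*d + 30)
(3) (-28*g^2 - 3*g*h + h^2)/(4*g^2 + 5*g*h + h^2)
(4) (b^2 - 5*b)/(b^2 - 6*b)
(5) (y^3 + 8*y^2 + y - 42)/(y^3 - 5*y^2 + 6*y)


(1) = (j^2 - 9*j + 18)/(j^2 - 5*j + 4)
(2) = (d - 2)/(d - 5)
(3) = (-7*g + h)/(g + h)
(4) = (b - 5)/(b - 6)
(5) = (y^2 + 10*y + 21)/(y^2 - 3*y)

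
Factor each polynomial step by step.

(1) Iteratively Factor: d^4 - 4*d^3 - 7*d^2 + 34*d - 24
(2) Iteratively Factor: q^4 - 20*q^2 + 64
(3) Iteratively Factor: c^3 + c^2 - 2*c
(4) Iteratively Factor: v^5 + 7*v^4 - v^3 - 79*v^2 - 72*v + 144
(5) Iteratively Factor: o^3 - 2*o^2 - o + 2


(1) = (d - 1)*(d^3 - 3*d^2 - 10*d + 24) = (d - 2)*(d - 1)*(d^2 - d - 12) = (d - 2)*(d - 1)*(d + 3)*(d - 4)
(2) = (q - 2)*(q^3 + 2*q^2 - 16*q - 32) = (q - 2)*(q + 4)*(q^2 - 2*q - 8) = (q - 4)*(q - 2)*(q + 4)*(q + 2)
(3) = (c + 2)*(c^2 - c) = (c - 1)*(c + 2)*(c)
(4) = (v + 3)*(v^4 + 4*v^3 - 13*v^2 - 40*v + 48) = (v - 3)*(v + 3)*(v^3 + 7*v^2 + 8*v - 16) = (v - 3)*(v + 3)*(v + 4)*(v^2 + 3*v - 4) = (v - 3)*(v - 1)*(v + 3)*(v + 4)*(v + 4)
(5) = (o + 1)*(o^2 - 3*o + 2) = (o - 2)*(o + 1)*(o - 1)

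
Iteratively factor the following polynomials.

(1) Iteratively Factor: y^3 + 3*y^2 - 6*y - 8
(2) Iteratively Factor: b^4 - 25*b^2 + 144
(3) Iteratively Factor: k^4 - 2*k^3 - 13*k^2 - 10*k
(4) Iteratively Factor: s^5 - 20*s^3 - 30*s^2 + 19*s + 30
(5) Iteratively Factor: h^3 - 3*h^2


(1) = (y + 4)*(y^2 - y - 2) = (y - 2)*(y + 4)*(y + 1)
(2) = (b + 3)*(b^3 - 3*b^2 - 16*b + 48) = (b + 3)*(b + 4)*(b^2 - 7*b + 12) = (b - 3)*(b + 3)*(b + 4)*(b - 4)
(3) = (k - 5)*(k^3 + 3*k^2 + 2*k) = (k - 5)*(k + 2)*(k^2 + k) = k*(k - 5)*(k + 2)*(k + 1)
(4) = (s + 3)*(s^4 - 3*s^3 - 11*s^2 + 3*s + 10) = (s + 1)*(s + 3)*(s^3 - 4*s^2 - 7*s + 10) = (s - 1)*(s + 1)*(s + 3)*(s^2 - 3*s - 10) = (s - 1)*(s + 1)*(s + 2)*(s + 3)*(s - 5)
(5) = (h)*(h^2 - 3*h) = h^2*(h - 3)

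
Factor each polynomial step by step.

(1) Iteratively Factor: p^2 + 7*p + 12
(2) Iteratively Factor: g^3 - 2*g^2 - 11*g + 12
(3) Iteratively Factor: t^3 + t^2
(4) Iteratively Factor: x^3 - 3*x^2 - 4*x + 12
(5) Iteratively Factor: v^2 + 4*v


(1) = (p + 3)*(p + 4)
(2) = (g + 3)*(g^2 - 5*g + 4) = (g - 1)*(g + 3)*(g - 4)
(3) = (t)*(t^2 + t) = t*(t + 1)*(t)
(4) = (x - 2)*(x^2 - x - 6) = (x - 2)*(x + 2)*(x - 3)
(5) = (v + 4)*(v)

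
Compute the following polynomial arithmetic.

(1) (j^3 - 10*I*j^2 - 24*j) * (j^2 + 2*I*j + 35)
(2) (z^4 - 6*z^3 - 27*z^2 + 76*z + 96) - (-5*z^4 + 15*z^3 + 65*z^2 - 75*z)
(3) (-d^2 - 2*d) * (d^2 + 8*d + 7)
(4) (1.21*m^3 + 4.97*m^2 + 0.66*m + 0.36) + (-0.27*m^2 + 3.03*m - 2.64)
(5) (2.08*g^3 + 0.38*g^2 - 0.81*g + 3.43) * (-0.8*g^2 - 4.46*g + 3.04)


(1) = j^5 - 8*I*j^4 + 31*j^3 - 398*I*j^2 - 840*j
(2) = 6*z^4 - 21*z^3 - 92*z^2 + 151*z + 96
(3) = -d^4 - 10*d^3 - 23*d^2 - 14*d
(4) = 1.21*m^3 + 4.7*m^2 + 3.69*m - 2.28
(5) = -1.664*g^5 - 9.5808*g^4 + 5.2764*g^3 + 2.0238*g^2 - 17.7602*g + 10.4272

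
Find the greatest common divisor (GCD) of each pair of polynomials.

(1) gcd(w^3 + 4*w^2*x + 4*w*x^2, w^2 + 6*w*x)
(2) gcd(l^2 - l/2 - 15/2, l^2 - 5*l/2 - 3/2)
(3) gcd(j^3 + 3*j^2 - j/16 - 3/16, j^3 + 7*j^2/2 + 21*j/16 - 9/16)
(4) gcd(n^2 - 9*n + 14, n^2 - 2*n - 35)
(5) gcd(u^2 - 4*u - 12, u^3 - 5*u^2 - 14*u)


(1) = w
(2) = gcd((l - 3)*(l + 5/2), (l - 3)*(l + 1/2)) = l - 3
(3) = j^2 + 11*j/4 - 3/4
(4) = n - 7
(5) = u + 2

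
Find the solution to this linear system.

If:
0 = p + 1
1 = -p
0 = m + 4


Then:
m = -4
p = -1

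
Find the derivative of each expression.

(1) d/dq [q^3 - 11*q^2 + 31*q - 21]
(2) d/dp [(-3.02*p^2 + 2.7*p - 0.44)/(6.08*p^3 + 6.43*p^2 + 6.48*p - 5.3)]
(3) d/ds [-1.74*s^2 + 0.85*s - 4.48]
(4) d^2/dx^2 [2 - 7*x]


(1) = 3*q^2 - 22*q + 31
(2) = (18.3616*p^4 - 32.832*p^3 - 28.905*p^2 + 37.6704*p - 11.4588)/(36.9664*p^6 + 78.1888*p^5 + 120.1417*p^4 + 18.8848*p^3 - 26.1676*p^2 - 68.688*p + 28.09)
(3) = 0.85 - 3.48*s
(4) = 0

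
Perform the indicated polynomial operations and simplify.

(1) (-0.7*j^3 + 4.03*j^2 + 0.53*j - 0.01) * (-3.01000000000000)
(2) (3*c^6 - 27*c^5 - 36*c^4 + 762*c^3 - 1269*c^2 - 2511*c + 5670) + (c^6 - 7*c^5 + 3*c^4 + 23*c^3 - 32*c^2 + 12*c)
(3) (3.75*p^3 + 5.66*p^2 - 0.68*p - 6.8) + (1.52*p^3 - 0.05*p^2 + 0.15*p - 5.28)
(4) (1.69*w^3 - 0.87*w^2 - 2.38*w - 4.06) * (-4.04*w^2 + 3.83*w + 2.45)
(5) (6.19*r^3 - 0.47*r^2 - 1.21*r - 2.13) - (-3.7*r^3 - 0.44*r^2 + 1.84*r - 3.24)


(1) = 2.107*j^3 - 12.1303*j^2 - 1.5953*j + 0.0301
(2) = 4*c^6 - 34*c^5 - 33*c^4 + 785*c^3 - 1301*c^2 - 2499*c + 5670
(3) = 5.27*p^3 + 5.61*p^2 - 0.53*p - 12.08
(4) = -6.8276*w^5 + 9.9875*w^4 + 10.4236*w^3 + 5.1555*w^2 - 21.3808*w - 9.947
(5) = 9.89*r^3 - 0.03*r^2 - 3.05*r + 1.11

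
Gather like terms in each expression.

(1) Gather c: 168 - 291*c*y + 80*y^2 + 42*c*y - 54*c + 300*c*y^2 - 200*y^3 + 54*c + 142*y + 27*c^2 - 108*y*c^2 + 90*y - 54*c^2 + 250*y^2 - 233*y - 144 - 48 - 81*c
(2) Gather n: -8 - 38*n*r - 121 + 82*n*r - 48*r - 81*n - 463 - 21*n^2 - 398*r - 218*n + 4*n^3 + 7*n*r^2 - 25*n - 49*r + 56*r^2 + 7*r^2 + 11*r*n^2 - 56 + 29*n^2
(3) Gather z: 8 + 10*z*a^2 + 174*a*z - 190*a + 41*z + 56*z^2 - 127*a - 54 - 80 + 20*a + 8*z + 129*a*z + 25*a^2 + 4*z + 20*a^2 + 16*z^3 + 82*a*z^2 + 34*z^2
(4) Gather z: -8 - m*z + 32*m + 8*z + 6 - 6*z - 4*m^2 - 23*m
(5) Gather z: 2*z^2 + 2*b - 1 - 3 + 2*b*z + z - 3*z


(1) = c^2*(-108*y - 27) + c*(300*y^2 - 249*y - 81) - 200*y^3 + 330*y^2 - y - 24
(2) = 4*n^3 + n^2*(11*r + 8) + n*(7*r^2 + 44*r - 324) + 63*r^2 - 495*r - 648
(3) = 45*a^2 - 297*a + 16*z^3 + z^2*(82*a + 90) + z*(10*a^2 + 303*a + 53) - 126
(4) = -4*m^2 + 9*m + z*(2 - m) - 2
(5) = 2*b + 2*z^2 + z*(2*b - 2) - 4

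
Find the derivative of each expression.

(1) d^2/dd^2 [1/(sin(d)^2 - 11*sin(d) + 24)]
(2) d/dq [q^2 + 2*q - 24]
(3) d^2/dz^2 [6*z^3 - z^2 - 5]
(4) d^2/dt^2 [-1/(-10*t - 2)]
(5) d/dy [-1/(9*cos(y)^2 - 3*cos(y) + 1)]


(1) = (-4*sin(d)^4 + 33*sin(d)^3 - 19*sin(d)^2 - 330*sin(d) + 194)/(sin(d)^2 - 11*sin(d) + 24)^3
(2) = 2*q + 2
(3) = 36*z - 2
(4) = 25/(5*t + 1)^3
(5) = 3*(1 - 6*cos(y))*sin(y)/(9*cos(y)^2 - 3*cos(y) + 1)^2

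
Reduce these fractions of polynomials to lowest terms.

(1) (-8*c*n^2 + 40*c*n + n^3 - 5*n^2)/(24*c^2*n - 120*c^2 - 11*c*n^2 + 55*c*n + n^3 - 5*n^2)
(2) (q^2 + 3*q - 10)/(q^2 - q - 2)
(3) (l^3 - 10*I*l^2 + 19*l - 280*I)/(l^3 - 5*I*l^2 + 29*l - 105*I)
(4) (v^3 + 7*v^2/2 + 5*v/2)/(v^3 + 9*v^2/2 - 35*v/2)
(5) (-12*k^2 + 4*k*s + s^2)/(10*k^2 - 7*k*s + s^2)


(1) = -n/(3*c - n)
(2) = (q + 5)/(q + 1)
(3) = (l - 8*I)/(l - 3*I)
(4) = (2*v^2 + 7*v + 5)/(2*v^2 + 9*v - 35)
(5) = (6*k + s)/(-5*k + s)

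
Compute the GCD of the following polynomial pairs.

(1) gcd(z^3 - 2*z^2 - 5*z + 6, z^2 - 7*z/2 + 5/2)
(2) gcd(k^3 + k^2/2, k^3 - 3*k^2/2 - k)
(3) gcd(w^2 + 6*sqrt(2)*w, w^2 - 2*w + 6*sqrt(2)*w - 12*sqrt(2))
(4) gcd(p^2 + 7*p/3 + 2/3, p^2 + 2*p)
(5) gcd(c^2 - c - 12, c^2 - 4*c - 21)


(1) = z - 1
(2) = gcd(k^2*(k + 1/2), k*(k - 2)*(k + 1/2)) = k^2 + k/2
(3) = w + 6*sqrt(2)
(4) = gcd((p + 1/3)*(p + 2), p*(p + 2)) = p + 2
(5) = c + 3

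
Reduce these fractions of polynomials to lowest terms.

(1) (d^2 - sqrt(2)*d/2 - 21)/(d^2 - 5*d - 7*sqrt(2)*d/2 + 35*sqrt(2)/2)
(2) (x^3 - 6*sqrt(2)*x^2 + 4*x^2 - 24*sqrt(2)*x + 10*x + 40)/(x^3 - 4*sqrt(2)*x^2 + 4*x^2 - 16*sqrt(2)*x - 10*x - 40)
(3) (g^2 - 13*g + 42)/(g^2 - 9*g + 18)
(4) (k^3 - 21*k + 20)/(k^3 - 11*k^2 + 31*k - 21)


(1) = (4*d + 12*sqrt(2))/(4*d - 20)
(2) = (x - sqrt(2))/(x + sqrt(2))
(3) = (g - 7)/(g - 3)
(4) = (k^2 + k - 20)/(k^2 - 10*k + 21)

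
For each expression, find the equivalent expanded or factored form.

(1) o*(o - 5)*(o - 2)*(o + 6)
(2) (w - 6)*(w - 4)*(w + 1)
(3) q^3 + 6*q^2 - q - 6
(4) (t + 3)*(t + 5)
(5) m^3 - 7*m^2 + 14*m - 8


(1) = o^4 - o^3 - 32*o^2 + 60*o
(2) = w^3 - 9*w^2 + 14*w + 24
(3) = (q - 1)*(q + 1)*(q + 6)
(4) = t^2 + 8*t + 15
(5) = (m - 4)*(m - 2)*(m - 1)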